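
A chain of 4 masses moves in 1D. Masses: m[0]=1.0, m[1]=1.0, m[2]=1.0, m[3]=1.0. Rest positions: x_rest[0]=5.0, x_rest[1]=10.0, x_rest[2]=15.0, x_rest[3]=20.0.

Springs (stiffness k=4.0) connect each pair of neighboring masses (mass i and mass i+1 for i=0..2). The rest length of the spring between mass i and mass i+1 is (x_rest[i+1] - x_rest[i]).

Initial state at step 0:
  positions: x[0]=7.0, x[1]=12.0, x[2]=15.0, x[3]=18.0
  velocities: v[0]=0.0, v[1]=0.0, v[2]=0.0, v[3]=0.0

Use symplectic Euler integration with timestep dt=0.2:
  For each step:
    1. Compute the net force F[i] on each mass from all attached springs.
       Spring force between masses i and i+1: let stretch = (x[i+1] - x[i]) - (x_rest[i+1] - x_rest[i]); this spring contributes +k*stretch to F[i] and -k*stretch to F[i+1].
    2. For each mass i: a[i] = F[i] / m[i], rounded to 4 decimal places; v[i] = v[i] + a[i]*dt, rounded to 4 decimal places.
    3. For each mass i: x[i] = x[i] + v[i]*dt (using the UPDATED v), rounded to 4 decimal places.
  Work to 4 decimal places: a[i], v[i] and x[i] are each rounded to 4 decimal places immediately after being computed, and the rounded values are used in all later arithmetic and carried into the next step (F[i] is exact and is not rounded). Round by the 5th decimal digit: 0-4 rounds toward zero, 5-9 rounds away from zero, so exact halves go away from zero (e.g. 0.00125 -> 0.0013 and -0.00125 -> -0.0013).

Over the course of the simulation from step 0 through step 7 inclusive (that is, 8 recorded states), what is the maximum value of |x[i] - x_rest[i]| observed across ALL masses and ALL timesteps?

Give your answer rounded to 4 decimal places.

Answer: 2.1594

Derivation:
Step 0: x=[7.0000 12.0000 15.0000 18.0000] v=[0.0000 0.0000 0.0000 0.0000]
Step 1: x=[7.0000 11.6800 15.0000 18.3200] v=[0.0000 -1.6000 0.0000 1.6000]
Step 2: x=[6.9488 11.1424 15.0000 18.9088] v=[-0.2560 -2.6880 0.0000 2.9440]
Step 3: x=[6.7686 10.5510 15.0082 19.6722] v=[-0.9011 -2.9568 0.0410 3.8170]
Step 4: x=[6.3936 10.0676 15.0495 20.4894] v=[-1.8752 -2.4170 0.2064 4.0858]
Step 5: x=[5.8064 9.7935 15.1641 21.2362] v=[-2.9360 -1.3707 0.5728 3.7339]
Step 6: x=[5.0571 9.7407 15.3909 21.8114] v=[-3.7463 -0.2639 1.1340 2.8762]
Step 7: x=[4.2572 9.8426 15.7409 22.1594] v=[-3.9994 0.5094 1.7502 1.7398]
Max displacement = 2.1594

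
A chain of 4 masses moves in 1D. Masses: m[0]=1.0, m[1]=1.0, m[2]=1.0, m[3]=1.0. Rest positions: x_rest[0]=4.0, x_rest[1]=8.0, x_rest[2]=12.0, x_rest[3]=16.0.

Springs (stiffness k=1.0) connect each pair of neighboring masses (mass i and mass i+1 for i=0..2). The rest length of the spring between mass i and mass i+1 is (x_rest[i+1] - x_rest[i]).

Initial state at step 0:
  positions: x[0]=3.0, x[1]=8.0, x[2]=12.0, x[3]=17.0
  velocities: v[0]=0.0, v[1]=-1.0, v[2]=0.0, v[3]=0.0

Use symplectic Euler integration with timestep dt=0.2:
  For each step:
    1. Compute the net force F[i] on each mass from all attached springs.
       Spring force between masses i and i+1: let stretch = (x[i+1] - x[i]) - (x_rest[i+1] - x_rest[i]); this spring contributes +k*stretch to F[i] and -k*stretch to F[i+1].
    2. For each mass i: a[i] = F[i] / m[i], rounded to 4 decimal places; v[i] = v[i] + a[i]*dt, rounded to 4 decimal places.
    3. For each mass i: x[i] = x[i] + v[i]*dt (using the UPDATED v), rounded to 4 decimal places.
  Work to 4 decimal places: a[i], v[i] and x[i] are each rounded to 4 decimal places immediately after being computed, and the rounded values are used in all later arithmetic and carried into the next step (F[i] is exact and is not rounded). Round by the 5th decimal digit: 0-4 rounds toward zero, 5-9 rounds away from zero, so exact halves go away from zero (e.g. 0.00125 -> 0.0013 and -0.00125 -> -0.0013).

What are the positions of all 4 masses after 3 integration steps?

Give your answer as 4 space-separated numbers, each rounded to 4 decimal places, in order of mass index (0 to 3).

Answer: 3.1933 7.2532 12.1782 16.7753

Derivation:
Step 0: x=[3.0000 8.0000 12.0000 17.0000] v=[0.0000 -1.0000 0.0000 0.0000]
Step 1: x=[3.0400 7.7600 12.0400 16.9600] v=[0.2000 -1.2000 0.2000 -0.2000]
Step 2: x=[3.1088 7.5024 12.1056 16.8832] v=[0.3440 -1.2880 0.3280 -0.3840]
Step 3: x=[3.1933 7.2532 12.1782 16.7753] v=[0.4227 -1.2461 0.3629 -0.5395]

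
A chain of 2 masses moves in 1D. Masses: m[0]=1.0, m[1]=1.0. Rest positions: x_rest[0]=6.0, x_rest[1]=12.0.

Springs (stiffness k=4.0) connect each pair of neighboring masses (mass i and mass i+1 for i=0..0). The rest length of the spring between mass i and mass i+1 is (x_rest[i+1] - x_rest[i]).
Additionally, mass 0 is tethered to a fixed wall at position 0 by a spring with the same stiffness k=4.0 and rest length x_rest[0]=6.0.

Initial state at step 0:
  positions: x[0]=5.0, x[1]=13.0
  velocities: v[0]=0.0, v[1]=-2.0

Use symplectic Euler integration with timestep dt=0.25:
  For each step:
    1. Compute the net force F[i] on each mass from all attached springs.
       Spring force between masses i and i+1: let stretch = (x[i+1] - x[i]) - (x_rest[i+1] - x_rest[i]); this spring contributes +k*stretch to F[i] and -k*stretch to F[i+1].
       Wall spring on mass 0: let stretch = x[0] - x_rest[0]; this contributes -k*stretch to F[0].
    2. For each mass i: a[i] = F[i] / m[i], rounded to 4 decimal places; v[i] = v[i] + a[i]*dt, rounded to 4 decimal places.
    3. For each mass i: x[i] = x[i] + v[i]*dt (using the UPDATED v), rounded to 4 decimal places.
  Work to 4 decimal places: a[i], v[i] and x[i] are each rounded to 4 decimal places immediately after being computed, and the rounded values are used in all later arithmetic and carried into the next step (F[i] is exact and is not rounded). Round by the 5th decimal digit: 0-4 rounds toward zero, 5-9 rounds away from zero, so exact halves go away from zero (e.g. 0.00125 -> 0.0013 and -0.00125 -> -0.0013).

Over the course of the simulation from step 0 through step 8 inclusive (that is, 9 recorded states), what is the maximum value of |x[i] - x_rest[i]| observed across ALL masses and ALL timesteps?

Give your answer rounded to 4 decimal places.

Step 0: x=[5.0000 13.0000] v=[0.0000 -2.0000]
Step 1: x=[5.7500 12.0000] v=[3.0000 -4.0000]
Step 2: x=[6.6250 10.9375] v=[3.5000 -4.2500]
Step 3: x=[6.9219 10.2969] v=[1.1875 -2.5625]
Step 4: x=[6.3321 10.3125] v=[-2.3594 0.0625]
Step 5: x=[5.1543 10.8330] v=[-4.7111 2.0821]
Step 6: x=[4.1076 11.4339] v=[-4.1867 2.4034]
Step 7: x=[3.8656 11.7032] v=[-0.9680 1.0771]
Step 8: x=[4.6166 11.5131] v=[3.0040 -0.7605]
Max displacement = 2.1344

Answer: 2.1344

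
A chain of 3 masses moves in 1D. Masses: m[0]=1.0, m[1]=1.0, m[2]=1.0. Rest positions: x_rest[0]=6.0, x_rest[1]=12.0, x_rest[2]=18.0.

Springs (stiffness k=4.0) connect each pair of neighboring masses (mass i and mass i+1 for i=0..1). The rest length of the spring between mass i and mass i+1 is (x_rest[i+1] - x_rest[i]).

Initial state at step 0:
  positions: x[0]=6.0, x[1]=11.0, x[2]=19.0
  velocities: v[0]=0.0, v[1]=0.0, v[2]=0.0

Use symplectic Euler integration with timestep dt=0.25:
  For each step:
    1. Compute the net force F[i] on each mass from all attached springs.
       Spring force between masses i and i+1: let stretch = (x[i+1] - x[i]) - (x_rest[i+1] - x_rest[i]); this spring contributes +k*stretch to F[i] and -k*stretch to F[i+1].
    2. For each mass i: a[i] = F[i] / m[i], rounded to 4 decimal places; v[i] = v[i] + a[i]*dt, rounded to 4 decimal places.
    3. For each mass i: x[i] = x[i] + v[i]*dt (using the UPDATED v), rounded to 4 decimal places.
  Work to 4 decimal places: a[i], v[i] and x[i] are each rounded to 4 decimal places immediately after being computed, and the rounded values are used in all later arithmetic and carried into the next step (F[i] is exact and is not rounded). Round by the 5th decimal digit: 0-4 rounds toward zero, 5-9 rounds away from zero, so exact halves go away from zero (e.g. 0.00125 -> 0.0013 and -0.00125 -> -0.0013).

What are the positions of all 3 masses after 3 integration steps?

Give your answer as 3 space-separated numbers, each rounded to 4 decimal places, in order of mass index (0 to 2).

Answer: 5.5469 13.1094 17.3438

Derivation:
Step 0: x=[6.0000 11.0000 19.0000] v=[0.0000 0.0000 0.0000]
Step 1: x=[5.7500 11.7500 18.5000] v=[-1.0000 3.0000 -2.0000]
Step 2: x=[5.5000 12.6875 17.8125] v=[-1.0000 3.7500 -2.7500]
Step 3: x=[5.5469 13.1094 17.3438] v=[0.1875 1.6875 -1.8750]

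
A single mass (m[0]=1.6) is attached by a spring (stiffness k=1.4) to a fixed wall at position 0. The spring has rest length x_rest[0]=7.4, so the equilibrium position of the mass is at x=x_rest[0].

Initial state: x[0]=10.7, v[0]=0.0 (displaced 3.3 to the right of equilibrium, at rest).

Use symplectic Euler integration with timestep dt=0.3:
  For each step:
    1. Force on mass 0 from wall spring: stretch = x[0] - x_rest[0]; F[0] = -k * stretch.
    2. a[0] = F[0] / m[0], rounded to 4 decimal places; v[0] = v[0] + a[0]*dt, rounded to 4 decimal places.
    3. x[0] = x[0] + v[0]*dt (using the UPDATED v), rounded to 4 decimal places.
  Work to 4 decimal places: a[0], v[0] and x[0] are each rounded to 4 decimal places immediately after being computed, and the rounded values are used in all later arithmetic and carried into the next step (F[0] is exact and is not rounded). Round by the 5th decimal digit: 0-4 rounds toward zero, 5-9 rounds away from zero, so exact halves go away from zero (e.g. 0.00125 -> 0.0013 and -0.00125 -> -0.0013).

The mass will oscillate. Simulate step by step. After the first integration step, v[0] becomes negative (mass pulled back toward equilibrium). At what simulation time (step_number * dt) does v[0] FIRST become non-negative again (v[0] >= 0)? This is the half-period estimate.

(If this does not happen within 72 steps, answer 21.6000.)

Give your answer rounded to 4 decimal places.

Answer: 3.6000

Derivation:
Step 0: x=[10.7000] v=[0.0000]
Step 1: x=[10.4401] v=[-0.8663]
Step 2: x=[9.9408] v=[-1.6643]
Step 3: x=[9.2414] v=[-2.3313]
Step 4: x=[8.3970] v=[-2.8147]
Step 5: x=[7.4741] v=[-3.0764]
Step 6: x=[6.5454] v=[-3.0958]
Step 7: x=[5.6840] v=[-2.8715]
Step 8: x=[4.9577] v=[-2.4211]
Step 9: x=[4.4237] v=[-1.7800]
Step 10: x=[4.1241] v=[-0.9987]
Step 11: x=[4.0825] v=[-0.1388]
Step 12: x=[4.3021] v=[0.7320]
First v>=0 after going negative at step 12, time=3.6000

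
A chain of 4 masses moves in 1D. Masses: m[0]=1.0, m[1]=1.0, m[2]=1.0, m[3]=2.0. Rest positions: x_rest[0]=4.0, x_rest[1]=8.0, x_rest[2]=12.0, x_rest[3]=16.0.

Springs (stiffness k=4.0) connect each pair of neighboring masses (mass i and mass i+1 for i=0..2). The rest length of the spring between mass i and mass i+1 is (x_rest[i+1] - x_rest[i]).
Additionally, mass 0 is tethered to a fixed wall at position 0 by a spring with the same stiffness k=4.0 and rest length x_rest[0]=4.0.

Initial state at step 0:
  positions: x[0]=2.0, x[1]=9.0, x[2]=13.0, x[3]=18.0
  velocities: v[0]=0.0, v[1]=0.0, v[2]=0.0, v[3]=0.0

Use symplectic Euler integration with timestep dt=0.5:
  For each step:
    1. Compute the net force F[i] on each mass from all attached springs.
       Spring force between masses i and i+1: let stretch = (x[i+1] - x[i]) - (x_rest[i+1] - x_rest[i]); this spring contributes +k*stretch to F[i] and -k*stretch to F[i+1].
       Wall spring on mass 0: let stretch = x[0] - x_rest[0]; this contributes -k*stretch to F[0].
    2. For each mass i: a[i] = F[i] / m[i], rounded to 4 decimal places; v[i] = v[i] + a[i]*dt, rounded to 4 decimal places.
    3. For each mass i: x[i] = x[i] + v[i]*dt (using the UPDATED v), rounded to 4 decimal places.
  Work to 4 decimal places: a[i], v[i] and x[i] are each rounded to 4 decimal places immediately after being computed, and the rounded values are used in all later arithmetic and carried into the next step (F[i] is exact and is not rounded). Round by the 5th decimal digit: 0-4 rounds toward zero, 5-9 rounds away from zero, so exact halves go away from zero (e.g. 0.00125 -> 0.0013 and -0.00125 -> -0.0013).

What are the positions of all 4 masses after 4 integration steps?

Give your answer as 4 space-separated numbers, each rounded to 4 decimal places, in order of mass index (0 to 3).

Answer: 4.5000 8.2500 13.6250 15.8125

Derivation:
Step 0: x=[2.0000 9.0000 13.0000 18.0000] v=[0.0000 0.0000 0.0000 0.0000]
Step 1: x=[7.0000 6.0000 14.0000 17.5000] v=[10.0000 -6.0000 2.0000 -1.0000]
Step 2: x=[4.0000 12.0000 10.5000 17.2500] v=[-6.0000 12.0000 -7.0000 -0.5000]
Step 3: x=[5.0000 8.5000 15.2500 15.6250] v=[2.0000 -7.0000 9.5000 -3.2500]
Step 4: x=[4.5000 8.2500 13.6250 15.8125] v=[-1.0000 -0.5000 -3.2500 0.3750]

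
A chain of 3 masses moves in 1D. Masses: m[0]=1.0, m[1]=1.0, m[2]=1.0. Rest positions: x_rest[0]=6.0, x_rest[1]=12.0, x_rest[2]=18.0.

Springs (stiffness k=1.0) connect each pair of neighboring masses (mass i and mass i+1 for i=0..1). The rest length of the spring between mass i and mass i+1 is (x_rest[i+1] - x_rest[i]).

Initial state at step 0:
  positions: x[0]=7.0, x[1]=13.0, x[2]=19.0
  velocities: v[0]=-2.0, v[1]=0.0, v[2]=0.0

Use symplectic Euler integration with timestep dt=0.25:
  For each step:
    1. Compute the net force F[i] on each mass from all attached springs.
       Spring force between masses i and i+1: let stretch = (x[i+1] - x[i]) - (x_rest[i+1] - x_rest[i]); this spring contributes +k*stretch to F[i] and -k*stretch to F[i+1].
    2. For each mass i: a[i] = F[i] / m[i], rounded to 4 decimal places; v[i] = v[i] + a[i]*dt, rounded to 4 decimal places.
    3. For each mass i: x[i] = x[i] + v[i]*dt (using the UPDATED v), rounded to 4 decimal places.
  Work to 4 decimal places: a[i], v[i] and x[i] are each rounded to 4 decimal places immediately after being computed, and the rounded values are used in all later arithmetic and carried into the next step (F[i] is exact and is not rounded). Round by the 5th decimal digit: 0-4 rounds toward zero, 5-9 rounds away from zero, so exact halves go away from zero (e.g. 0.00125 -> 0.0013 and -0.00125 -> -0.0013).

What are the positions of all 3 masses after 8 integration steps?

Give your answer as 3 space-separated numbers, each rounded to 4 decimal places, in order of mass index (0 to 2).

Step 0: x=[7.0000 13.0000 19.0000] v=[-2.0000 0.0000 0.0000]
Step 1: x=[6.5000 13.0000 19.0000] v=[-2.0000 0.0000 0.0000]
Step 2: x=[6.0313 12.9688 19.0000] v=[-1.8750 -0.1250 0.0000]
Step 3: x=[5.6212 12.8809 18.9981] v=[-1.6406 -0.3516 -0.0078]
Step 4: x=[5.2898 12.7216 18.9888] v=[-1.3257 -0.6372 -0.0371]
Step 5: x=[5.0479 12.4895 18.9628] v=[-0.9678 -0.9284 -0.1039]
Step 6: x=[4.8961 12.1969 18.9073] v=[-0.6074 -1.1705 -0.2222]
Step 7: x=[4.8256 11.8674 18.8074] v=[-0.2822 -1.3181 -0.3998]
Step 8: x=[4.8202 11.5315 18.6487] v=[-0.0218 -1.3436 -0.6348]

Answer: 4.8202 11.5315 18.6487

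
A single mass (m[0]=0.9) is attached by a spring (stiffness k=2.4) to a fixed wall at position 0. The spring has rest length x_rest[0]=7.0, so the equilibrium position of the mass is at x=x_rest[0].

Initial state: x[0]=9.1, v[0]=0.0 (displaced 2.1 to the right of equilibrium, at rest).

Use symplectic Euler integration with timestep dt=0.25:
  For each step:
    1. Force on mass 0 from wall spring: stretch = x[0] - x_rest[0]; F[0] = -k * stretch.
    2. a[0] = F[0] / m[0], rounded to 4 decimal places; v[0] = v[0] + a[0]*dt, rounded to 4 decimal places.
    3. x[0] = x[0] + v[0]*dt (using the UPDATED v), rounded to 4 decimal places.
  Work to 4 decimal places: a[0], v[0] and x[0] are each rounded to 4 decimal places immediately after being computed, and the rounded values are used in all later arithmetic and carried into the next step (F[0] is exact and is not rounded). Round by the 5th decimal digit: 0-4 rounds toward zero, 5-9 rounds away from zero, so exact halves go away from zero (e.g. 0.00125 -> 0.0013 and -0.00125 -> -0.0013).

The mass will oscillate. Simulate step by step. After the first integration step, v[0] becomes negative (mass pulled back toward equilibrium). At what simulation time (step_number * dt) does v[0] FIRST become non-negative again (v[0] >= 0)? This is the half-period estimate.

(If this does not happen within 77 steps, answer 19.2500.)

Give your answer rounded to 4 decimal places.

Step 0: x=[9.1000] v=[0.0000]
Step 1: x=[8.7500] v=[-1.4000]
Step 2: x=[8.1083] v=[-2.5667]
Step 3: x=[7.2819] v=[-3.3056]
Step 4: x=[6.4085] v=[-3.4935]
Step 5: x=[5.6337] v=[-3.0992]
Step 6: x=[5.0866] v=[-2.1883]
Step 7: x=[4.8584] v=[-0.9127]
Step 8: x=[4.9872] v=[0.5150]
First v>=0 after going negative at step 8, time=2.0000

Answer: 2.0000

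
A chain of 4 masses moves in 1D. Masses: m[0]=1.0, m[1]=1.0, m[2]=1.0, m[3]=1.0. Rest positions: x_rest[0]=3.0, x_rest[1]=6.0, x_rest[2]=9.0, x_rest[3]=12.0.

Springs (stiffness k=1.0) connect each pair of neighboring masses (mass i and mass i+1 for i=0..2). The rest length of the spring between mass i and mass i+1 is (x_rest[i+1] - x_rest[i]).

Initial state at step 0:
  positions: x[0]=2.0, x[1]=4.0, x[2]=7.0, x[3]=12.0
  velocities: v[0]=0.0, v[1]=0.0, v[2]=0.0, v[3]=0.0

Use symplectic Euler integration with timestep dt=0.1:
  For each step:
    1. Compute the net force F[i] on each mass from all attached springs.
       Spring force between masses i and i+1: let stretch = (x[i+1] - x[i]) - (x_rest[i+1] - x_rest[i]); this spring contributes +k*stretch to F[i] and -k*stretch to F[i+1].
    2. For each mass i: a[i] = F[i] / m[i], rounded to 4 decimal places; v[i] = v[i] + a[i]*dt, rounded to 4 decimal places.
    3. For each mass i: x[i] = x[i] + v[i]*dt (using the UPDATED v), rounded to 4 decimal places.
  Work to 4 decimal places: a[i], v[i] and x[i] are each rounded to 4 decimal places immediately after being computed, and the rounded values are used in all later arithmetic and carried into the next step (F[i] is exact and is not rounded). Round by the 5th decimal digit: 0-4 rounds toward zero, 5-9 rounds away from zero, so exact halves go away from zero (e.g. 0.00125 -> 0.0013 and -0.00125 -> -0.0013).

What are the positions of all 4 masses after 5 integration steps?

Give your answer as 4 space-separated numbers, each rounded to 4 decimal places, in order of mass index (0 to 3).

Step 0: x=[2.0000 4.0000 7.0000 12.0000] v=[0.0000 0.0000 0.0000 0.0000]
Step 1: x=[1.9900 4.0100 7.0200 11.9800] v=[-0.1000 0.1000 0.2000 -0.2000]
Step 2: x=[1.9702 4.0299 7.0595 11.9404] v=[-0.1980 0.1990 0.3950 -0.3960]
Step 3: x=[1.9410 4.0595 7.1175 11.8820] v=[-0.2920 0.2960 0.5801 -0.5841]
Step 4: x=[1.9030 4.0985 7.1926 11.8059] v=[-0.3802 0.3900 0.7508 -0.7606]
Step 5: x=[1.8569 4.1465 7.2829 11.7137] v=[-0.4607 0.4799 0.9027 -0.9219]

Answer: 1.8569 4.1465 7.2829 11.7137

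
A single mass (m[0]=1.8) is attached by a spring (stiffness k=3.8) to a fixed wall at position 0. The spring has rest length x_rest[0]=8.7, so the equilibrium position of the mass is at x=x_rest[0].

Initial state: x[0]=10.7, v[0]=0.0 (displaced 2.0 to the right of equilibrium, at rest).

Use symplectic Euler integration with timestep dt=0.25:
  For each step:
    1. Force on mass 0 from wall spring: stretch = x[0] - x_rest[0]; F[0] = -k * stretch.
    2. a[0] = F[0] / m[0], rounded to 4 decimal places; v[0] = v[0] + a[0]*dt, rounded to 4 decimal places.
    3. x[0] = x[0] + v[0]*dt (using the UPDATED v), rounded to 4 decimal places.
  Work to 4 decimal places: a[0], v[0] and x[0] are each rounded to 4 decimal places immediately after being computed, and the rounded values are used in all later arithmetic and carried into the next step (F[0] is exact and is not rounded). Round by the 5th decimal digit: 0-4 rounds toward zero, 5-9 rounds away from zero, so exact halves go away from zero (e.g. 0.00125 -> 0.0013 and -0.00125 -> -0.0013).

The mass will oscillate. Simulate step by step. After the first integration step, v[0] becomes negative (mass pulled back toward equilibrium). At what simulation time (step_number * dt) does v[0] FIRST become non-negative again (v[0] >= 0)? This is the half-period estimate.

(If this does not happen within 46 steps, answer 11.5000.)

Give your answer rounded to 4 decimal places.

Step 0: x=[10.7000] v=[0.0000]
Step 1: x=[10.4361] v=[-1.0556]
Step 2: x=[9.9431] v=[-1.9719]
Step 3: x=[9.2861] v=[-2.6280]
Step 4: x=[8.5518] v=[-2.9373]
Step 5: x=[7.8370] v=[-2.8591]
Step 6: x=[7.2361] v=[-2.4036]
Step 7: x=[6.8284] v=[-1.6310]
Step 8: x=[6.6676] v=[-0.6432]
Step 9: x=[6.7750] v=[0.4295]
First v>=0 after going negative at step 9, time=2.2500

Answer: 2.2500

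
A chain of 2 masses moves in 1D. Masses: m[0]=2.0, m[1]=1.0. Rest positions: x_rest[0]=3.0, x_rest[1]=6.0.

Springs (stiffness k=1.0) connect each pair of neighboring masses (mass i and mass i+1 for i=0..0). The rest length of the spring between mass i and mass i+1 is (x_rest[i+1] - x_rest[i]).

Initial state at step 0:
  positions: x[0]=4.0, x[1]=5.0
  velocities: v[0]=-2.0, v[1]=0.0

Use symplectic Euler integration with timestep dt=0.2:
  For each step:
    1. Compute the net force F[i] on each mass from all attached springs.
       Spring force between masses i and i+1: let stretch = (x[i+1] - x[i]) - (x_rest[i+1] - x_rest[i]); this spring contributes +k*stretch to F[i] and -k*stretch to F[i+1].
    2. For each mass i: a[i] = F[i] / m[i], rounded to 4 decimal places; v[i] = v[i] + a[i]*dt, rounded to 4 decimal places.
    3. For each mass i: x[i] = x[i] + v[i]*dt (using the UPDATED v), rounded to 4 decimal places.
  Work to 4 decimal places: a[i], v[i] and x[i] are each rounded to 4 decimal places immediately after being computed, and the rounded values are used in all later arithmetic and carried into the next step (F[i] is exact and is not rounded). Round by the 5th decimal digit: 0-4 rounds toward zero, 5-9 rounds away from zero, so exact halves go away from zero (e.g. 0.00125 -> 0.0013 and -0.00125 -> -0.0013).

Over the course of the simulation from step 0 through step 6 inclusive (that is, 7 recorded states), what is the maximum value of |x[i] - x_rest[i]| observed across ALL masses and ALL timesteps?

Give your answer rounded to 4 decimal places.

Answer: 1.8296

Derivation:
Step 0: x=[4.0000 5.0000] v=[-2.0000 0.0000]
Step 1: x=[3.5600 5.0800] v=[-2.2000 0.4000]
Step 2: x=[3.0904 5.2192] v=[-2.3480 0.6960]
Step 3: x=[2.6034 5.3932] v=[-2.4351 0.8702]
Step 4: x=[2.1122 5.5756] v=[-2.4561 0.9122]
Step 5: x=[1.6302 5.7395] v=[-2.4098 0.8195]
Step 6: x=[1.1704 5.8590] v=[-2.2989 0.5976]
Max displacement = 1.8296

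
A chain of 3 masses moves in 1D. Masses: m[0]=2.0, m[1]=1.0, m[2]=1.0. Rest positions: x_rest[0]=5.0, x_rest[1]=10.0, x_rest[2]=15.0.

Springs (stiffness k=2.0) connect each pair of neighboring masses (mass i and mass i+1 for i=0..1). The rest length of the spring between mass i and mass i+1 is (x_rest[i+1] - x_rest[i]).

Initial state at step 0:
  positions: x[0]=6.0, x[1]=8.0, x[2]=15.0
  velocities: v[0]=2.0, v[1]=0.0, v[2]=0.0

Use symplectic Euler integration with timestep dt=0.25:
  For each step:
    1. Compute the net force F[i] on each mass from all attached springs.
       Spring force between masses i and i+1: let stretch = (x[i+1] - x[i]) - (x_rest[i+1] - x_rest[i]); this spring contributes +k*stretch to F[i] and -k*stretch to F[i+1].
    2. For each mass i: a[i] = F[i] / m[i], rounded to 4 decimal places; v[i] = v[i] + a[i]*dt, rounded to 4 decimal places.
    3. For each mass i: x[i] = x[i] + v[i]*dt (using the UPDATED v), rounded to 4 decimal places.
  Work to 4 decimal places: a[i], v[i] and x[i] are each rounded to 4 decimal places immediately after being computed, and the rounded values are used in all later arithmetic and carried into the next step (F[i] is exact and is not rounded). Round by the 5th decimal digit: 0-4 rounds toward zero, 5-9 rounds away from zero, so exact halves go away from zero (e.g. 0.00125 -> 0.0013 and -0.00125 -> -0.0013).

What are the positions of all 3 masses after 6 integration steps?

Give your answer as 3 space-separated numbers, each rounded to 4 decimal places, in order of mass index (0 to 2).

Answer: 6.6556 12.7377 14.9517

Derivation:
Step 0: x=[6.0000 8.0000 15.0000] v=[2.0000 0.0000 0.0000]
Step 1: x=[6.3125 8.6250 14.7500] v=[1.2500 2.5000 -1.0000]
Step 2: x=[6.4570 9.7266 14.3594] v=[0.5781 4.4063 -1.5625]
Step 3: x=[6.4934 10.9986 14.0147] v=[0.1455 5.0879 -1.3789]
Step 4: x=[6.4989 12.0845 13.9180] v=[0.0218 4.3434 -0.3870]
Step 5: x=[6.5410 12.7014 14.2171] v=[0.1682 2.4674 1.1963]
Step 6: x=[6.6556 12.7377 14.9517] v=[0.4583 0.1451 2.9385]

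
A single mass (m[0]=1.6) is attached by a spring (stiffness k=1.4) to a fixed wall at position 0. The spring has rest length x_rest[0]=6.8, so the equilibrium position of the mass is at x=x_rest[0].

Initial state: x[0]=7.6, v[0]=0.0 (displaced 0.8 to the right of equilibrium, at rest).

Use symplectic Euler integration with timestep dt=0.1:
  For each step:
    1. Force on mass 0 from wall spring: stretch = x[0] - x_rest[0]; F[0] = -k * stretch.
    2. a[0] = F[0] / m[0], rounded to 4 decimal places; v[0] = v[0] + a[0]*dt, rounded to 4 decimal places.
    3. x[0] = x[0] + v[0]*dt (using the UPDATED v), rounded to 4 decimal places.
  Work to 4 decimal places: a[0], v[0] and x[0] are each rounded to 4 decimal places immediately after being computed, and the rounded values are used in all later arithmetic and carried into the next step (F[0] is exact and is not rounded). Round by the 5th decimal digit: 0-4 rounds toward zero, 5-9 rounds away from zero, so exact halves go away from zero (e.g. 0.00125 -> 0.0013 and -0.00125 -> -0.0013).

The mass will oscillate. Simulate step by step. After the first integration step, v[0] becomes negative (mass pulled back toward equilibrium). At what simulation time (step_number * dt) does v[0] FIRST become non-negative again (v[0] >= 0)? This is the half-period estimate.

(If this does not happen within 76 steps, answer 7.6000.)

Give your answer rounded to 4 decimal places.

Step 0: x=[7.6000] v=[0.0000]
Step 1: x=[7.5930] v=[-0.0700]
Step 2: x=[7.5791] v=[-0.1394]
Step 3: x=[7.5583] v=[-0.2076]
Step 4: x=[7.5309] v=[-0.2740]
Step 5: x=[7.4971] v=[-0.3380]
Step 6: x=[7.4572] v=[-0.3990]
Step 7: x=[7.4116] v=[-0.4565]
Step 8: x=[7.3606] v=[-0.5100]
Step 9: x=[7.3047] v=[-0.5591]
Step 10: x=[7.2444] v=[-0.6033]
Step 11: x=[7.1802] v=[-0.6422]
Step 12: x=[7.1127] v=[-0.6755]
Step 13: x=[7.0424] v=[-0.7029]
Step 14: x=[6.9700] v=[-0.7241]
Step 15: x=[6.8961] v=[-0.7390]
Step 16: x=[6.8214] v=[-0.7474]
Step 17: x=[6.7465] v=[-0.7493]
Step 18: x=[6.6720] v=[-0.7446]
Step 19: x=[6.5987] v=[-0.7334]
Step 20: x=[6.5271] v=[-0.7158]
Step 21: x=[6.4579] v=[-0.6919]
Step 22: x=[6.3917] v=[-0.6620]
Step 23: x=[6.3291] v=[-0.6263]
Step 24: x=[6.2706] v=[-0.5851]
Step 25: x=[6.2167] v=[-0.5388]
Step 26: x=[6.1679] v=[-0.4878]
Step 27: x=[6.1247] v=[-0.4325]
Step 28: x=[6.0874] v=[-0.3734]
Step 29: x=[6.0563] v=[-0.3111]
Step 30: x=[6.0317] v=[-0.2460]
Step 31: x=[6.0138] v=[-0.1788]
Step 32: x=[6.0028] v=[-0.1100]
Step 33: x=[5.9988] v=[-0.0402]
Step 34: x=[6.0018] v=[0.0299]
First v>=0 after going negative at step 34, time=3.4000

Answer: 3.4000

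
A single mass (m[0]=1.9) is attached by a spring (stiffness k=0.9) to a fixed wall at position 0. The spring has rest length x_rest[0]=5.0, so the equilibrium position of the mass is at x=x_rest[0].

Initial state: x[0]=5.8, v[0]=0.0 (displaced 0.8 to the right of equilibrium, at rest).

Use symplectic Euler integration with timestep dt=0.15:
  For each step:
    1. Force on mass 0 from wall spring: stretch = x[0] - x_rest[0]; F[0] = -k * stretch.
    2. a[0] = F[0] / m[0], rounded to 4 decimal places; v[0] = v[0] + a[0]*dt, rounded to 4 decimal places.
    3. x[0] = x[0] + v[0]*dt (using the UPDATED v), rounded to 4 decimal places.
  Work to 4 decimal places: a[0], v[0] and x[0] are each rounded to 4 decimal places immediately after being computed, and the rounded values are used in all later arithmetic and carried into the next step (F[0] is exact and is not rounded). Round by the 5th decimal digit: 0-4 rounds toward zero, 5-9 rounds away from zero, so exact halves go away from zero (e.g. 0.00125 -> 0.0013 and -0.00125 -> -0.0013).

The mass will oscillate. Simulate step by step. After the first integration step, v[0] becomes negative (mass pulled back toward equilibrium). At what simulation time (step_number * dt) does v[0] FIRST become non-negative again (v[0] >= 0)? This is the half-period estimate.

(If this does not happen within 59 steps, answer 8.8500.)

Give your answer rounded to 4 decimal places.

Answer: 4.6500

Derivation:
Step 0: x=[5.8000] v=[0.0000]
Step 1: x=[5.7915] v=[-0.0568]
Step 2: x=[5.7746] v=[-0.1130]
Step 3: x=[5.7494] v=[-0.1680]
Step 4: x=[5.7162] v=[-0.2213]
Step 5: x=[5.6754] v=[-0.2722]
Step 6: x=[5.6274] v=[-0.3202]
Step 7: x=[5.5727] v=[-0.3648]
Step 8: x=[5.5119] v=[-0.4055]
Step 9: x=[5.4456] v=[-0.4419]
Step 10: x=[5.3746] v=[-0.4736]
Step 11: x=[5.2996] v=[-0.5002]
Step 12: x=[5.2214] v=[-0.5215]
Step 13: x=[5.1408] v=[-0.5372]
Step 14: x=[5.0587] v=[-0.5472]
Step 15: x=[4.9760] v=[-0.5514]
Step 16: x=[4.8935] v=[-0.5497]
Step 17: x=[4.8122] v=[-0.5421]
Step 18: x=[4.7329] v=[-0.5288]
Step 19: x=[4.6564] v=[-0.5098]
Step 20: x=[4.5836] v=[-0.4854]
Step 21: x=[4.5152] v=[-0.4558]
Step 22: x=[4.4520] v=[-0.4214]
Step 23: x=[4.3946] v=[-0.3825]
Step 24: x=[4.3437] v=[-0.3395]
Step 25: x=[4.2998] v=[-0.2929]
Step 26: x=[4.2633] v=[-0.2431]
Step 27: x=[4.2347] v=[-0.1908]
Step 28: x=[4.2142] v=[-0.1364]
Step 29: x=[4.2021] v=[-0.0806]
Step 30: x=[4.1985] v=[-0.0239]
Step 31: x=[4.2035] v=[0.0331]
First v>=0 after going negative at step 31, time=4.6500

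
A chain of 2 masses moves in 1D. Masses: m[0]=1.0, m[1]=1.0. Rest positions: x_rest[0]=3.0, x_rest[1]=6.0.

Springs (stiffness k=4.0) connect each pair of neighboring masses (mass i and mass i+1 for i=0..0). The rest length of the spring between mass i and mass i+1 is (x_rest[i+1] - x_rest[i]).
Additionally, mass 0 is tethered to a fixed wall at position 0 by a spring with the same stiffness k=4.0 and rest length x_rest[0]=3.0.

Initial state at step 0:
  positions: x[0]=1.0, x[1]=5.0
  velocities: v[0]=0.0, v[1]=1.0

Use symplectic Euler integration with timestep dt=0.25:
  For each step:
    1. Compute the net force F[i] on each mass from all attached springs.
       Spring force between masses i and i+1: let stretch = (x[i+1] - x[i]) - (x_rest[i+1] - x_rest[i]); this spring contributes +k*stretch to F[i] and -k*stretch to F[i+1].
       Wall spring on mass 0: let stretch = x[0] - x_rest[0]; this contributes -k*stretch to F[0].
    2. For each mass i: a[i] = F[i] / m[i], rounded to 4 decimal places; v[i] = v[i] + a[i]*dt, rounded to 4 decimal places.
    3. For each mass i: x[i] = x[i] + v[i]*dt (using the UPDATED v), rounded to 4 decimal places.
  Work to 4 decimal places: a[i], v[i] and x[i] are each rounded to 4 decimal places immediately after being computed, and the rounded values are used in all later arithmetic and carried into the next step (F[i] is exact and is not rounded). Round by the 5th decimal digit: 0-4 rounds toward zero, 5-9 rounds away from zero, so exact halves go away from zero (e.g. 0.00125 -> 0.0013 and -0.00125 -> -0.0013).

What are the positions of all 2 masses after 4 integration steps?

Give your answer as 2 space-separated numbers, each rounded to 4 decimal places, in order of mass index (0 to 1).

Step 0: x=[1.0000 5.0000] v=[0.0000 1.0000]
Step 1: x=[1.7500 5.0000] v=[3.0000 0.0000]
Step 2: x=[2.8750 4.9375] v=[4.5000 -0.2500]
Step 3: x=[3.7969 5.1094] v=[3.6875 0.6875]
Step 4: x=[4.0977 5.7032] v=[1.2031 2.3750]

Answer: 4.0977 5.7032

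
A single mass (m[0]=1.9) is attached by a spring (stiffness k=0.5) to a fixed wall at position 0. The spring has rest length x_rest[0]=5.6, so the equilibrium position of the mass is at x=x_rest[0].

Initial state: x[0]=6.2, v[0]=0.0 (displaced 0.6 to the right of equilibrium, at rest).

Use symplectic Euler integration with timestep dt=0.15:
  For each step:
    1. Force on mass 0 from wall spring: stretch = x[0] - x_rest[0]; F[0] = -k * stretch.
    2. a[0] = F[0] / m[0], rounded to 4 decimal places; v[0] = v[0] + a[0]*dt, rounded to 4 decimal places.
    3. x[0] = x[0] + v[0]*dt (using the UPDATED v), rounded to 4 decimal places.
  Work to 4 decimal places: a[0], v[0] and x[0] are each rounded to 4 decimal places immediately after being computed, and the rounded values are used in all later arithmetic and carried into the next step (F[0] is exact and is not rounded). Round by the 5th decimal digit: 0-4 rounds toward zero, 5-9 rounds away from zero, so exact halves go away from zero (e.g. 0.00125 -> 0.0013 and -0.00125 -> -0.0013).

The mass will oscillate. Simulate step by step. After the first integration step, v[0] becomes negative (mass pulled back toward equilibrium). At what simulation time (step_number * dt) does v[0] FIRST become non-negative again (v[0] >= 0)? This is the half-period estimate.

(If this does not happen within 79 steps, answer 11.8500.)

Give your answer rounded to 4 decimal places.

Step 0: x=[6.2000] v=[0.0000]
Step 1: x=[6.1964] v=[-0.0237]
Step 2: x=[6.1893] v=[-0.0472]
Step 3: x=[6.1787] v=[-0.0705]
Step 4: x=[6.1647] v=[-0.0933]
Step 5: x=[6.1474] v=[-0.1156]
Step 6: x=[6.1268] v=[-0.1372]
Step 7: x=[6.1031] v=[-0.1580]
Step 8: x=[6.0764] v=[-0.1779]
Step 9: x=[6.0469] v=[-0.1967]
Step 10: x=[6.0148] v=[-0.2143]
Step 11: x=[5.9802] v=[-0.2307]
Step 12: x=[5.9433] v=[-0.2457]
Step 13: x=[5.9044] v=[-0.2592]
Step 14: x=[5.8637] v=[-0.2712]
Step 15: x=[5.8215] v=[-0.2816]
Step 16: x=[5.7780] v=[-0.2903]
Step 17: x=[5.7334] v=[-0.2973]
Step 18: x=[5.6880] v=[-0.3026]
Step 19: x=[5.6421] v=[-0.3061]
Step 20: x=[5.5959] v=[-0.3078]
Step 21: x=[5.5498] v=[-0.3076]
Step 22: x=[5.5040] v=[-0.3056]
Step 23: x=[5.4587] v=[-0.3018]
Step 24: x=[5.4143] v=[-0.2962]
Step 25: x=[5.3710] v=[-0.2889]
Step 26: x=[5.3290] v=[-0.2799]
Step 27: x=[5.2886] v=[-0.2692]
Step 28: x=[5.2501] v=[-0.2569]
Step 29: x=[5.2136] v=[-0.2431]
Step 30: x=[5.1794] v=[-0.2278]
Step 31: x=[5.1477] v=[-0.2112]
Step 32: x=[5.1187] v=[-0.1934]
Step 33: x=[5.0925] v=[-0.1744]
Step 34: x=[5.0693] v=[-0.1544]
Step 35: x=[5.0493] v=[-0.1334]
Step 36: x=[5.0325] v=[-0.1117]
Step 37: x=[5.0191] v=[-0.0893]
Step 38: x=[5.0091] v=[-0.0664]
Step 39: x=[5.0026] v=[-0.0431]
Step 40: x=[4.9997] v=[-0.0195]
Step 41: x=[5.0003] v=[0.0042]
First v>=0 after going negative at step 41, time=6.1500

Answer: 6.1500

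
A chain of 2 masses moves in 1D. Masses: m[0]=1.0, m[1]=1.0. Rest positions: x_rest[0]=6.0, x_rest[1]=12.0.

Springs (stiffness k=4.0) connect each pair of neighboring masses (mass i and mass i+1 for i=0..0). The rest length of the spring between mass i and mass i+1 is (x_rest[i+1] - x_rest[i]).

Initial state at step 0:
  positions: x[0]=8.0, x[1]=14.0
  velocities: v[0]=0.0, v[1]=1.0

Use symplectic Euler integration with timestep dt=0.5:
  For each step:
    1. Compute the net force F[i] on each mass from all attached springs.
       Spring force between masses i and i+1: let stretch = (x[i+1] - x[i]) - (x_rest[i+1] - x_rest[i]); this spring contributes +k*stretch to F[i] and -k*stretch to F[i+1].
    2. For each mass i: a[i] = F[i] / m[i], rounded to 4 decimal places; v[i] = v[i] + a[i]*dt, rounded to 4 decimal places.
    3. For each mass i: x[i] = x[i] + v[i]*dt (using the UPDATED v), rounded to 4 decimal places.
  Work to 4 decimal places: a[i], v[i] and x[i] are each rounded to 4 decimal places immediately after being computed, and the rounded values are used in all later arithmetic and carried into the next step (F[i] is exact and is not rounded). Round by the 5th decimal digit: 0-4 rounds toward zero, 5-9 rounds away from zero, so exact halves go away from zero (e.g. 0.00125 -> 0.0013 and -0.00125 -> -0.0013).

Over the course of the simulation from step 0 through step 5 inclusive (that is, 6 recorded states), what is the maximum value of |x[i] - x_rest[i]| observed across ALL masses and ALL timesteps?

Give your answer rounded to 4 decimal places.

Answer: 3.5000

Derivation:
Step 0: x=[8.0000 14.0000] v=[0.0000 1.0000]
Step 1: x=[8.0000 14.5000] v=[0.0000 1.0000]
Step 2: x=[8.5000 14.5000] v=[1.0000 0.0000]
Step 3: x=[9.0000 14.5000] v=[1.0000 0.0000]
Step 4: x=[9.0000 15.0000] v=[0.0000 1.0000]
Step 5: x=[9.0000 15.5000] v=[0.0000 1.0000]
Max displacement = 3.5000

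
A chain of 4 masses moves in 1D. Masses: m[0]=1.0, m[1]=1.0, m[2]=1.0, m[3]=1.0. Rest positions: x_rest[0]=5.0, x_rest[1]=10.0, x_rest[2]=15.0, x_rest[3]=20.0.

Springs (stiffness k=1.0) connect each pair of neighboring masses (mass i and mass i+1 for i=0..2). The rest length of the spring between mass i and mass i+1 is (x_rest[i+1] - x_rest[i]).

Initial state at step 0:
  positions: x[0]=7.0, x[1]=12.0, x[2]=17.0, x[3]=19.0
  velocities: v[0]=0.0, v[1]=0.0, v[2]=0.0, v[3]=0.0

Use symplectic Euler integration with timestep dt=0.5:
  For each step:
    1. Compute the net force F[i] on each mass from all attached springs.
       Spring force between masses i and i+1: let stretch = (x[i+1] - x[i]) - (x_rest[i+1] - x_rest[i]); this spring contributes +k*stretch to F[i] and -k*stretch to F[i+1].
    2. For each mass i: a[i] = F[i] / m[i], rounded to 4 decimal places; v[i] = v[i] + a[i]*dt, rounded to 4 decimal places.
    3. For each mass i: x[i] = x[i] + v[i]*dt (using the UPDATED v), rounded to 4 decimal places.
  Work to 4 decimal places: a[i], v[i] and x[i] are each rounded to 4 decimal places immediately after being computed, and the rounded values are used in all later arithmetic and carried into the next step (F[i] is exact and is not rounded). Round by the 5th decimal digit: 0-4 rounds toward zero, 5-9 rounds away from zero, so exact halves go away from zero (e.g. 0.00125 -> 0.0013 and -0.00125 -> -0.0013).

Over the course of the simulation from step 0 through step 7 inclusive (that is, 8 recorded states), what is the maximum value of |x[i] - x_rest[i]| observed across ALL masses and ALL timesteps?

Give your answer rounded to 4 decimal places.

Step 0: x=[7.0000 12.0000 17.0000 19.0000] v=[0.0000 0.0000 0.0000 0.0000]
Step 1: x=[7.0000 12.0000 16.2500 19.7500] v=[0.0000 0.0000 -1.5000 1.5000]
Step 2: x=[7.0000 11.8125 15.3125 20.8750] v=[0.0000 -0.3750 -1.8750 2.2500]
Step 3: x=[6.9531 11.2969 14.8906 21.8594] v=[-0.0938 -1.0313 -0.8438 1.9688]
Step 4: x=[6.7422 10.5937 15.3125 22.3516] v=[-0.4219 -1.4064 0.8438 0.9844]
Step 5: x=[6.2441 10.1073 16.3145 22.3340] v=[-0.9962 -0.9728 2.0040 -0.0352]
Step 6: x=[5.4618 10.2069 17.2696 22.0615] v=[-1.5646 0.1992 1.9102 -0.5450]
Step 7: x=[4.6158 10.8859 17.6570 21.8410] v=[-1.6921 1.3580 0.7748 -0.4410]
Max displacement = 2.6570

Answer: 2.6570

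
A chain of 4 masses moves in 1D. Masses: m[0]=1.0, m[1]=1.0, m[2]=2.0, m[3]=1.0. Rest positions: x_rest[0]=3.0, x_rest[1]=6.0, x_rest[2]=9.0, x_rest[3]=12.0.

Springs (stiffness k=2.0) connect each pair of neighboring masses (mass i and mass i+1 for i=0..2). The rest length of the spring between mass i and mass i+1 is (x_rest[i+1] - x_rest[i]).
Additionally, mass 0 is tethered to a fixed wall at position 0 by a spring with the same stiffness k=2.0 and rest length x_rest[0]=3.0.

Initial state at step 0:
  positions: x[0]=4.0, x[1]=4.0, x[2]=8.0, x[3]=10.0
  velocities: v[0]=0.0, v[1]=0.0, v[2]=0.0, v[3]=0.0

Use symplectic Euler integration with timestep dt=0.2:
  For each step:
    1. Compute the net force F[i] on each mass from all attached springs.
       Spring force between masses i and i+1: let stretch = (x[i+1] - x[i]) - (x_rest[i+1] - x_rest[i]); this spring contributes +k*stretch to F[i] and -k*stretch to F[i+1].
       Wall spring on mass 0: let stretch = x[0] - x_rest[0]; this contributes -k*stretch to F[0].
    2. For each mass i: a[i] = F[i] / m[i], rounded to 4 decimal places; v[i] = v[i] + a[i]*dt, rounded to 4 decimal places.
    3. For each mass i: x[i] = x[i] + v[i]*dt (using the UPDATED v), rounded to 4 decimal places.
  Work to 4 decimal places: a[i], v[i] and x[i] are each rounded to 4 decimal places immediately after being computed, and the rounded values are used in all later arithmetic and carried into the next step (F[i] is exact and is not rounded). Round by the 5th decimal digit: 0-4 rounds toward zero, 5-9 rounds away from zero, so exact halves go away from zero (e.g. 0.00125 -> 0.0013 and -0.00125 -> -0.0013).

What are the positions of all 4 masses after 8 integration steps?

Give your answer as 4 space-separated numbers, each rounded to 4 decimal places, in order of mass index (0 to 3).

Step 0: x=[4.0000 4.0000 8.0000 10.0000] v=[0.0000 0.0000 0.0000 0.0000]
Step 1: x=[3.6800 4.3200 7.9200 10.0800] v=[-1.6000 1.6000 -0.4000 0.4000]
Step 2: x=[3.1168 4.8768 7.7824 10.2272] v=[-2.8160 2.7840 -0.6880 0.7360]
Step 3: x=[2.4451 5.5252 7.6264 10.4188] v=[-3.3587 3.2422 -0.7802 0.9581]
Step 4: x=[1.8242 6.0953 7.4980 10.6270] v=[-3.1047 2.8506 -0.6420 1.0411]
Step 5: x=[1.3990 6.4359 7.4387 10.8249] v=[-2.1259 1.7032 -0.2967 0.9895]
Step 6: x=[1.2649 6.4538 7.4747 10.9919] v=[-0.6707 0.0896 0.1800 0.8350]
Step 7: x=[1.4447 6.1383 7.6106 11.1175] v=[0.8989 -1.5776 0.6793 0.6281]
Step 8: x=[1.8844 5.5651 7.8278 11.2026] v=[2.1985 -2.8661 1.0862 0.4253]

Answer: 1.8844 5.5651 7.8278 11.2026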